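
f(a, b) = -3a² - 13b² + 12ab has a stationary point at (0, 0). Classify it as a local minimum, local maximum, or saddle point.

local maximum

The Hessian at the origin is H = [[-6, 12], [12, -26]].
det H = -6·-26 − (12)² = 12 > 0 and H[1,1] = -6 < 0, so H is negative definite.
Therefore the origin is a local maximum.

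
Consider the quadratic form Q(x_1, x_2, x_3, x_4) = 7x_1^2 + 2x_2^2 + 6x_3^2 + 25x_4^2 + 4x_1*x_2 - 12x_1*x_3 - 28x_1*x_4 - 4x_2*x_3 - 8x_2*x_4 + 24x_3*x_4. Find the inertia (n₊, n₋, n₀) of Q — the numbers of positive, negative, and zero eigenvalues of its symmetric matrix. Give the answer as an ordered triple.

(3, 1, 0)

The associated matrix is A = [[7, 2, -6, -14], [2, 2, -2, -4], [-6, -2, 6, 12], [-14, -4, 12, 25]].
Row-reducing A symmetrically gives the diagonal entries 7, 10/7, 4/5, -3.
That gives 3 positive, 1 negative pivots.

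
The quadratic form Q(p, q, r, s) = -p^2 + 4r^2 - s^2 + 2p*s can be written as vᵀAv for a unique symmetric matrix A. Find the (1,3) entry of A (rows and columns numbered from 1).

The coefficient of p·r in Q is 0. For a symmetric A this equals A[1,3] + A[3,1] = 2·A[1,3].
So A[1,3] = 0/2 = 0.

0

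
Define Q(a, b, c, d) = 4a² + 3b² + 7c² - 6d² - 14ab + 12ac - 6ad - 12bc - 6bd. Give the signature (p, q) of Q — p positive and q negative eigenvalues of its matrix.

Write A = [[4, -7, 6, -3], [-7, 3, -6, -3], [6, -6, 7, 0], [-3, -3, 0, -6]].
An LDLᵀ factorisation of A has diagonal entries 4, -37/4, 7/37, -15/7.
Counting signs: 2 positive, 2 negative.

(2, 2)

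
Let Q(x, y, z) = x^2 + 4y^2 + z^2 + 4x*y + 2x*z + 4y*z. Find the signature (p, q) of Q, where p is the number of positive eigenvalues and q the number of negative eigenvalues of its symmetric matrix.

(1, 0)

The associated matrix is A = [[1, 2, 1], [2, 4, 2], [1, 2, 1]].
Row-reducing A symmetrically gives the diagonal entries 1, 0, 0.
That gives 1 positive, 2 zero pivots.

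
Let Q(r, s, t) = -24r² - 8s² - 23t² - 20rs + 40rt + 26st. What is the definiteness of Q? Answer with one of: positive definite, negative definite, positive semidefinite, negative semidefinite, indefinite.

The symmetric matrix is A = [[-24, -10, 20], [-10, -8, 13], [20, 13, -23]].
Row-reducing A symmetrically gives the diagonal entries -24, -23/6, -15/23.
So there are 3 negative pivots.
Hence Q is negative definite.

negative definite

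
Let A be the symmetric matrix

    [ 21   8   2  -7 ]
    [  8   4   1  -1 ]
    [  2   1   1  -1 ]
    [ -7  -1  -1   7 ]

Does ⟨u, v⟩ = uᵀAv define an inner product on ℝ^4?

yes

Leading principal minors: Δ_1 = 21, Δ_2 = 20, Δ_3 = 15, Δ_4 = 15.
All leading principal minors are positive, so by Sylvester's criterion Q is positive definite.
⟨·,·⟩ is an inner product exactly when A is positive definite.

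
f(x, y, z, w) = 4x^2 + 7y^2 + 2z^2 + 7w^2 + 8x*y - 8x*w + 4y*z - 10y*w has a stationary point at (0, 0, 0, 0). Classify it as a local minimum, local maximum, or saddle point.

local minimum

The Hessian at the origin is H = [[8, 8, 0, -8], [8, 14, 4, -10], [0, 4, 4, 0], [-8, -10, 0, 14]].
Congruent diagonalization of H (simultaneous row and column reduction) yields pivots 8, 6, 4/3, 4.
That gives 4 positive pivots.
H is positive definite, so the origin is a strict local minimum.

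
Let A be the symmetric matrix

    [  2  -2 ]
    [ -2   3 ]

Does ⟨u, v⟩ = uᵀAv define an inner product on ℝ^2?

For the 2×2 matrix [[2, -2], [-2, 3]]: det = 2·3 − (-2)² = 2, trace = 5.
det > 0 so both eigenvalues share the sign of the trace; trace = 5 > 0 ⇒ both positive.
⟨·,·⟩ is an inner product exactly when A is positive definite.

yes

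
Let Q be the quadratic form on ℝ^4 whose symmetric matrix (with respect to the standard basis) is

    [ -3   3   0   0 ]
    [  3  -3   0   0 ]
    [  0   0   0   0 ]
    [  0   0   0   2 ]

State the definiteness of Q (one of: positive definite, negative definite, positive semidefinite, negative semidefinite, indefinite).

indefinite

Symmetric row and column elimination reduces A to a congruent diagonal form with pivots -3, 0, 0, 2.
That gives 1 positive, 1 negative, 2 zero pivots.
Hence Q is indefinite.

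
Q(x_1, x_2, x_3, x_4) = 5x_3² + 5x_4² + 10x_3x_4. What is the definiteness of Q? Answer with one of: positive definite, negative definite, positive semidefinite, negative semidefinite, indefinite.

The symmetric matrix is A = [[0, 0, 0, 0], [0, 0, 0, 0], [0, 0, 5, 5], [0, 0, 5, 5]].
Applying the same elementary operations to the rows and columns of A produces a congruent diagonal matrix with entries 0, 0, 5, 0.
So there are 1 positive, 3 zero pivots.
Hence Q is positive semidefinite.

positive semidefinite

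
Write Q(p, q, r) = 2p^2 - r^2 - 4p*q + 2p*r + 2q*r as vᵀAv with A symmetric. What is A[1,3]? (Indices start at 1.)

1

The coefficient of p·r in Q is 2. For a symmetric A this equals A[1,3] + A[3,1] = 2·A[1,3].
So A[1,3] = 2/2 = 1.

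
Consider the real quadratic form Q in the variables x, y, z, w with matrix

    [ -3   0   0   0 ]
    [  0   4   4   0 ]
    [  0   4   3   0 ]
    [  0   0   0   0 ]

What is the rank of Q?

Congruent diagonalization of A (simultaneous row and column reduction) yields pivots -3, 4, -1, 0.
Counting signs: 1 positive, 2 negative, 1 zero.
The rank is the number of nonzero pivots: 3.

3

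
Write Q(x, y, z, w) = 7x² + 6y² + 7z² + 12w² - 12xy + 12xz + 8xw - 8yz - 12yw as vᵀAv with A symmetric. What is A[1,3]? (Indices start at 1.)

6

The coefficient of x·z in Q is 12. For a symmetric A this equals A[1,3] + A[3,1] = 2·A[1,3].
So A[1,3] = 12/2 = 6.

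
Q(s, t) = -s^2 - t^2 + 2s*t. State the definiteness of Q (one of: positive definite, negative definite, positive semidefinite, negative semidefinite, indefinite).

negative semidefinite

The symmetric matrix of Q is [[-1, 1], [1, -1]].
For the 2×2 matrix [[-1, 1], [1, -1]]: det = -1·-1 − (1)² = 0, trace = -2.
det = 0 so one eigenvalue is zero; the form is semidefinite with the sign of the trace.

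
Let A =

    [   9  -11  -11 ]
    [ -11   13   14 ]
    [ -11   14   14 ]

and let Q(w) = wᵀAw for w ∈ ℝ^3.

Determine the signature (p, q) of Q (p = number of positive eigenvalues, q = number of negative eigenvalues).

(2, 1)

Row-reducing A symmetrically gives the diagonal entries 9, -4/9, 5/4.
So there are 2 positive, 1 negative pivots.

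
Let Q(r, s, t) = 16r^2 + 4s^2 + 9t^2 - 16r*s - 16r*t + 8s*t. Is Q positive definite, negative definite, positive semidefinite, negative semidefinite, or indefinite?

positive semidefinite

The symmetric matrix is A = [[16, -8, -8], [-8, 4, 4], [-8, 4, 9]].
Symmetric row and column elimination reduces A to a congruent diagonal form with pivots 16, 0, 5.
Counting signs: 2 positive, 1 zero.
Hence Q is positive semidefinite.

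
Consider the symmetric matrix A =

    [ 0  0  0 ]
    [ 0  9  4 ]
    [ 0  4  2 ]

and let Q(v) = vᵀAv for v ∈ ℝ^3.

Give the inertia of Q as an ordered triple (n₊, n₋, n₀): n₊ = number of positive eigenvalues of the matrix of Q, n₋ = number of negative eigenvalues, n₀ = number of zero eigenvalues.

Congruent diagonalization of A (simultaneous row and column reduction) yields pivots 0, 9, 2/9.
Counting signs: 2 positive, 1 zero.

(2, 0, 1)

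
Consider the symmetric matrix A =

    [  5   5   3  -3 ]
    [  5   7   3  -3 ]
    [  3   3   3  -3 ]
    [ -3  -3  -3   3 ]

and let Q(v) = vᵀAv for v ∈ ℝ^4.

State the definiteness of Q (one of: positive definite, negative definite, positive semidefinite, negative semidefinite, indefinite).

Congruent diagonalization of A (simultaneous row and column reduction) yields pivots 5, 2, 6/5, 0.
That gives 3 positive, 1 zero pivots.
Hence Q is positive semidefinite.

positive semidefinite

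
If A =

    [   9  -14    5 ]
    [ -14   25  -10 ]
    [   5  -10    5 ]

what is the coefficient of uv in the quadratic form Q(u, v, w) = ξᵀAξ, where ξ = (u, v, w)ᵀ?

The coefficient of uv is A[1,2] + A[2,1] = 2·(-14) = -28.

-28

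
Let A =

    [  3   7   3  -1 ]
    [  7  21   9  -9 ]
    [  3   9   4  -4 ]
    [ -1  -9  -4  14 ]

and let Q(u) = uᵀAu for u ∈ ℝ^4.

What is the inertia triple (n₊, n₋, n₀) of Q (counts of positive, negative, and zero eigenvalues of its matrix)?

(4, 0, 0)

Applying the same elementary operations to the rows and columns of A produces a congruent diagonal matrix with entries 3, 14/3, 1/7, 4.
So there are 4 positive pivots.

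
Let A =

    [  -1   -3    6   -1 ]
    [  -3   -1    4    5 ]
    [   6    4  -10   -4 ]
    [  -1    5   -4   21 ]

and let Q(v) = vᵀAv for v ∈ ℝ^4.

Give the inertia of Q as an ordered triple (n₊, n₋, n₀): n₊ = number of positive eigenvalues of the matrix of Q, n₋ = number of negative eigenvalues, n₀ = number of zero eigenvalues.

(3, 1, 0)

Symmetric row and column elimination reduces A to a congruent diagonal form with pivots -1, 8, 3/2, 10/3.
That gives 3 positive, 1 negative pivots.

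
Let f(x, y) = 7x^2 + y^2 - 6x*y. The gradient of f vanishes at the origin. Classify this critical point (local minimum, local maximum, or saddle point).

The Hessian at the origin is H = [[14, -6], [-6, 2]].
det H = 14·2 − (-6)² = -8 < 0, so H is indefinite.
Therefore the origin is a saddle point.

saddle point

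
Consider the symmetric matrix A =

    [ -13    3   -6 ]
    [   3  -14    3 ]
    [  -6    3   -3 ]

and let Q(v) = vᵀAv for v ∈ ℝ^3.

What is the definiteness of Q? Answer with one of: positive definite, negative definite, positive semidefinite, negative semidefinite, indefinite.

negative definite

Row-reducing A symmetrically gives the diagonal entries -13, -173/13, -6/173.
Counting signs: 3 negative.
Hence Q is negative definite.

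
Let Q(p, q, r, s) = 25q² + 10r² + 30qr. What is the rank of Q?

Write A = [[0, 0, 0, 0], [0, 25, 15, 0], [0, 15, 10, 0], [0, 0, 0, 0]].
Congruent diagonalization of A (simultaneous row and column reduction) yields pivots 0, 25, 1, 0.
Counting signs: 2 positive, 2 zero.
The rank is the number of nonzero pivots: 2.

2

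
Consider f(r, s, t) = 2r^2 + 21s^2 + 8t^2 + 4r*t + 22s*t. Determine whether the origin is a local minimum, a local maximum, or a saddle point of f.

local minimum

The Hessian at the origin is H = [[4, 0, 4], [0, 42, 22], [4, 22, 16]].
An LDLᵀ factorisation of H has diagonal entries 4, 42, 10/21.
So there are 3 positive pivots.
H is positive definite, so the origin is a strict local minimum.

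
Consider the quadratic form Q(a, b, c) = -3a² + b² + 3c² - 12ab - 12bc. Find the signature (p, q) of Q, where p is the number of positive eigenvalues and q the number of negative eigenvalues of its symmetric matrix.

Write A = [[-3, -6, 0], [-6, 1, -6], [0, -6, 3]].
Symmetric row and column elimination reduces A to a congruent diagonal form with pivots -3, 13, 3/13.
That gives 2 positive, 1 negative pivots.

(2, 1)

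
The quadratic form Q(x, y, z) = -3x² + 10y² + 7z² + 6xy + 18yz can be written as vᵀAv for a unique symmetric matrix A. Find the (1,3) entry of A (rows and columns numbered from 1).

0

The coefficient of x·z in Q is 0. For a symmetric A this equals A[1,3] + A[3,1] = 2·A[1,3].
So A[1,3] = 0/2 = 0.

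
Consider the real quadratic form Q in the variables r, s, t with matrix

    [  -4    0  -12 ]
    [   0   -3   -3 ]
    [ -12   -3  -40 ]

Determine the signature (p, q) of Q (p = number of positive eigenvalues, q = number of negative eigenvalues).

(0, 3)

Applying the same elementary operations to the rows and columns of A produces a congruent diagonal matrix with entries -4, -3, -1.
So there are 3 negative pivots.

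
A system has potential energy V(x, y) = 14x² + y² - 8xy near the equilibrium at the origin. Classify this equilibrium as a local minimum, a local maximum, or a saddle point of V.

The Hessian at the origin is H = [[28, -8], [-8, 2]].
det H = 28·2 − (-8)² = -8 < 0, so H is indefinite.
Therefore the origin is a saddle point.

saddle point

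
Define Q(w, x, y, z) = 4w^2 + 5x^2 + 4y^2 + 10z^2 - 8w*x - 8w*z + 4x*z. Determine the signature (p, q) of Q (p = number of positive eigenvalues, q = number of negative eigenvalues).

The associated matrix is A = [[4, -4, 0, -4], [-4, 5, 0, 2], [0, 0, 4, 0], [-4, 2, 0, 10]].
Applying the same elementary operations to the rows and columns of A produces a congruent diagonal matrix with entries 4, 1, 4, 2.
Counting signs: 4 positive.

(4, 0)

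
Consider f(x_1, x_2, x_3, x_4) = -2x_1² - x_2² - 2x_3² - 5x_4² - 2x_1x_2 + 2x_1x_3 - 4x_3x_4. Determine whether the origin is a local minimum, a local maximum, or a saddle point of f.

The Hessian at the origin is H = [[-4, -2, 2, 0], [-2, -2, 0, 0], [2, 0, -4, -4], [0, 0, -4, -10]].
Congruent diagonalization of H (simultaneous row and column reduction) yields pivots -4, -1, -2, -2.
So there are 4 negative pivots.
H is negative definite, so the origin is a strict local maximum.

local maximum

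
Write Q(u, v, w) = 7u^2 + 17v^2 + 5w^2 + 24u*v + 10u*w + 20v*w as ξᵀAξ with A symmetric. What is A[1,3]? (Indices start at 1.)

The coefficient of u·w in Q is 10. For a symmetric A this equals A[1,3] + A[3,1] = 2·A[1,3].
So A[1,3] = 10/2 = 5.

5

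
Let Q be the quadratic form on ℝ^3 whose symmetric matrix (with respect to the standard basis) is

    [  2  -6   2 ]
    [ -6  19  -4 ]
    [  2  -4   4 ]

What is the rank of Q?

Applying the same elementary operations to the rows and columns of A produces a congruent diagonal matrix with entries 2, 1, -2.
So there are 2 positive, 1 negative pivots.
The rank is the number of nonzero pivots: 3.

3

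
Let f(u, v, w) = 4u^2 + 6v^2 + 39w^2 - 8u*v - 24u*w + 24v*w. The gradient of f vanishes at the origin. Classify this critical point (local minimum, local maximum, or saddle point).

The Hessian at the origin is H = [[8, -8, -24], [-8, 12, 24], [-24, 24, 78]].
Row-reducing H symmetrically gives the diagonal entries 8, 4, 6.
That gives 3 positive pivots.
H is positive definite, so the origin is a strict local minimum.

local minimum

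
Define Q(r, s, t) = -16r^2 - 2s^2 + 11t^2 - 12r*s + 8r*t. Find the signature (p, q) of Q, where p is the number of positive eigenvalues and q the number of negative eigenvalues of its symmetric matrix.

The symmetric matrix is A = [[-16, -6, 4], [-6, -2, 0], [4, 0, 11]].
Row-reducing A symmetrically gives the diagonal entries -16, 1/4, 3.
Counting signs: 2 positive, 1 negative.

(2, 1)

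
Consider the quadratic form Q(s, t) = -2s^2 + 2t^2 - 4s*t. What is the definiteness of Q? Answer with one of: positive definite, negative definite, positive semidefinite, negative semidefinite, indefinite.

indefinite

Write A = [[-2, -2], [-2, 2]].
Symmetric row and column elimination reduces A to a congruent diagonal form with pivots -2, 4.
So there are 1 positive, 1 negative pivots.
Hence Q is indefinite.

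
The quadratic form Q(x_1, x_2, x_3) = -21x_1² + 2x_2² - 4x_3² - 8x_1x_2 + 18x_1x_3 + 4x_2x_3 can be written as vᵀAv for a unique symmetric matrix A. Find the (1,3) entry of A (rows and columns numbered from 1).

The coefficient of x_1·x_3 in Q is 18. For a symmetric A this equals A[1,3] + A[3,1] = 2·A[1,3].
So A[1,3] = 18/2 = 9.

9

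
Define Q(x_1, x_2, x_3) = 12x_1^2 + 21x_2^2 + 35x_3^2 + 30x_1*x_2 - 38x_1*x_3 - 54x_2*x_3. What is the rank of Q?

Write A = [[12, 15, -19], [15, 21, -27], [-19, -27, 35]].
Applying the same elementary operations to the rows and columns of A produces a congruent diagonal matrix with entries 12, 9/4, 2/9.
Counting signs: 3 positive.
The rank is the number of nonzero pivots: 3.

3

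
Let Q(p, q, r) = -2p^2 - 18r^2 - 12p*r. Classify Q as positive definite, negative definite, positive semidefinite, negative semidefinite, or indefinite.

The symmetric matrix is A = [[-2, 0, -6], [0, 0, 0], [-6, 0, -18]].
Row-reducing A symmetrically gives the diagonal entries -2, 0, 0.
So there are 1 negative, 2 zero pivots.
Hence Q is negative semidefinite.

negative semidefinite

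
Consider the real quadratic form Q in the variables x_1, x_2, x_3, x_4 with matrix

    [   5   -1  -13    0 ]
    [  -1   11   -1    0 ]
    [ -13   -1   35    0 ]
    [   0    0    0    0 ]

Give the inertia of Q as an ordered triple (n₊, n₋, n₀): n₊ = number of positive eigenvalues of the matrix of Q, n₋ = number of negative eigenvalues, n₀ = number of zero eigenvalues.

(2, 0, 2)

Applying the same elementary operations to the rows and columns of A produces a congruent diagonal matrix with entries 5, 54/5, 0, 0.
That gives 2 positive, 2 zero pivots.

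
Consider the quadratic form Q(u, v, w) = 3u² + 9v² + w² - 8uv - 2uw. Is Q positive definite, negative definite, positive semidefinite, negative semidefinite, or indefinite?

positive definite

The associated matrix is A = [[3, -4, -1], [-4, 9, 0], [-1, 0, 1]].
Symmetric row and column elimination reduces A to a congruent diagonal form with pivots 3, 11/3, 2/11.
That gives 3 positive pivots.
Hence Q is positive definite.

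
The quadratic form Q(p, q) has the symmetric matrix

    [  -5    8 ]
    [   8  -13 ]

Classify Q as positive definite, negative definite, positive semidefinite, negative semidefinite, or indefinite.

negative definite

For the 2×2 matrix [[-5, 8], [8, -13]]: det = -5·-13 − (8)² = 1, trace = -18.
det > 0 so both eigenvalues share the sign of the trace; trace = -18 < 0 ⇒ both negative.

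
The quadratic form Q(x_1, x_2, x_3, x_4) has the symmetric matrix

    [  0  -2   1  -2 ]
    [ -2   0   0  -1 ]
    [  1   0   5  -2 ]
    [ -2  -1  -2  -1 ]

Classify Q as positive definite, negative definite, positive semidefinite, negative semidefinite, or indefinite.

A is congruent to a diagonal matrix with 2 positive, 2 negative and 0 zero entries, so Q is indefinite.

indefinite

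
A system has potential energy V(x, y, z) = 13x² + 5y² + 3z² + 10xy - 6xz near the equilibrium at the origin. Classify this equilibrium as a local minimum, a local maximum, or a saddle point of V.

local minimum

The Hessian at the origin is H = [[26, 10, -6], [10, 10, 0], [-6, 0, 6]].
Row-reducing H symmetrically gives the diagonal entries 26, 80/13, 15/4.
That gives 3 positive pivots.
H is positive definite, so the origin is a strict local minimum.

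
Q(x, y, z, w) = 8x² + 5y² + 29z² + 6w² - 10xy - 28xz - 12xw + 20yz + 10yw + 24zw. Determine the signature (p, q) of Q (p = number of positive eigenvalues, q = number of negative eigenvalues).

The associated matrix is A = [[8, -5, -14, -6], [-5, 5, 10, 5], [-14, 10, 29, 12], [-6, 5, 12, 6]].
Symmetric row and column elimination reduces A to a congruent diagonal form with pivots 8, 15/8, 11/3, 6/11.
So there are 4 positive pivots.

(4, 0)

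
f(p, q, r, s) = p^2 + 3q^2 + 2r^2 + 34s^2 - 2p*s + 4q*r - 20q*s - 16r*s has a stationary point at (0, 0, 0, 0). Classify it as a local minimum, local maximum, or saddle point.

The Hessian at the origin is H = [[2, 0, 0, -2], [0, 6, 4, -20], [0, 4, 4, -16], [-2, -20, -16, 68]].
Symmetric row and column elimination reduces H to a congruent diagonal form with pivots 2, 6, 4/3, -6.
So there are 3 positive, 1 negative pivots.
H is indefinite, so the origin is a saddle point.

saddle point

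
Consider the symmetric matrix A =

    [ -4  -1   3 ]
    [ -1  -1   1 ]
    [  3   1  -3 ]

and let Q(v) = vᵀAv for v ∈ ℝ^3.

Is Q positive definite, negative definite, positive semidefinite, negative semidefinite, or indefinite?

negative definite

Leading principal minors: Δ_1 = -4, Δ_2 = 3, Δ_3 = -2.
The signs alternate starting with Δ_1 < 0, so by Sylvester's criterion Q is negative definite.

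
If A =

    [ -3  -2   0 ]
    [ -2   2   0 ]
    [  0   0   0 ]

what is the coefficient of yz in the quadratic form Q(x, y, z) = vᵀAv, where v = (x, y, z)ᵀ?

The coefficient of yz is A[2,3] + A[3,2] = 2·0 = 0.

0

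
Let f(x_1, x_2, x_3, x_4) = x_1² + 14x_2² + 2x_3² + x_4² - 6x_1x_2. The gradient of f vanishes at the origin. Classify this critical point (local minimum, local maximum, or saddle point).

The Hessian at the origin is H = [[2, -6, 0, 0], [-6, 28, 0, 0], [0, 0, 4, 0], [0, 0, 0, 2]].
Symmetric row and column elimination reduces H to a congruent diagonal form with pivots 2, 10, 4, 2.
So there are 4 positive pivots.
H is positive definite, so the origin is a strict local minimum.

local minimum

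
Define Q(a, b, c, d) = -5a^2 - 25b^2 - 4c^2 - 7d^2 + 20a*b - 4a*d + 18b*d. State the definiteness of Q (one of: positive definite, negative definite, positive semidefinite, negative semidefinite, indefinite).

negative definite

The symmetric matrix of Q is A = [[-5, 10, 0, -2], [10, -25, 0, 9], [0, 0, -4, 0], [-2, 9, 0, -7]].
Leading principal minors: Δ_1 = -5, Δ_2 = 25, Δ_3 = -100, Δ_4 = 120.
The signs alternate starting with Δ_1 < 0, so by Sylvester's criterion Q is negative definite.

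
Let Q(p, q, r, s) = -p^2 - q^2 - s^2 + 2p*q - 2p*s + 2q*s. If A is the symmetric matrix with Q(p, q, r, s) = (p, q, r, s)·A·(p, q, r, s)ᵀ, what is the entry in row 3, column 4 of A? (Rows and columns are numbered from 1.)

The coefficient of r·s in Q is 0. For a symmetric A this equals A[3,4] + A[4,3] = 2·A[3,4].
So A[3,4] = 0/2 = 0.

0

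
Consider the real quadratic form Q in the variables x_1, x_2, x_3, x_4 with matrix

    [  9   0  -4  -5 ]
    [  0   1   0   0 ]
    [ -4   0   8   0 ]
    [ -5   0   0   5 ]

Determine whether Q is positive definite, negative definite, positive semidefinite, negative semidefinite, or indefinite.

Leading principal minors: Δ_1 = 9, Δ_2 = 9, Δ_3 = 56, Δ_4 = 80.
All leading principal minors are positive, so by Sylvester's criterion Q is positive definite.

positive definite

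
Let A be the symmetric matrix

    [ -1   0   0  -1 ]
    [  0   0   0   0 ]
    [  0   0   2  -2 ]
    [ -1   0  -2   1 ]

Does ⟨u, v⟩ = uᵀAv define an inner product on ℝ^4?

Applying the same elementary operations to the rows and columns of A produces a congruent diagonal matrix with entries -1, 0, 2, 0.
Counting signs: 1 positive, 1 negative, 2 zero.
Hence Q is indefinite.
⟨·,·⟩ is an inner product exactly when A is positive definite.

no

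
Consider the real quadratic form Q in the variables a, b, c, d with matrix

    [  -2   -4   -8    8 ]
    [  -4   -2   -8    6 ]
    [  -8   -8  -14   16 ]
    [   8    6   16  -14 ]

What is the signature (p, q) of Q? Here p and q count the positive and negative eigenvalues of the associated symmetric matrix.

Congruent diagonalization of A (simultaneous row and column reduction) yields pivots -2, 6, 22/3, 4/11.
Counting signs: 3 positive, 1 negative.

(3, 1)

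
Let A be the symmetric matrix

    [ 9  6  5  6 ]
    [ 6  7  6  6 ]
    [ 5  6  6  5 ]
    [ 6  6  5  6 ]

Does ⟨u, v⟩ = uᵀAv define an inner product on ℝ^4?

yes

Applying the same elementary operations to the rows and columns of A produces a congruent diagonal matrix with entries 9, 3, 23/27, 15/23.
Counting signs: 4 positive.
Hence Q is positive definite.
⟨·,·⟩ is an inner product exactly when A is positive definite.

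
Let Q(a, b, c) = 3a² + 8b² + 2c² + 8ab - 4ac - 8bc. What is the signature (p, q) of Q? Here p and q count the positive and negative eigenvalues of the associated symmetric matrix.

The associated matrix is A = [[3, 4, -2], [4, 8, -4], [-2, -4, 2]].
Congruent diagonalization of A (simultaneous row and column reduction) yields pivots 3, 8/3, 0.
Counting signs: 2 positive, 1 zero.

(2, 0)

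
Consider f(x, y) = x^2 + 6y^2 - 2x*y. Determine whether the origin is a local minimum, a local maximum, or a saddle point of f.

The Hessian at the origin is H = [[2, -2], [-2, 12]].
det H = 2·12 − (-2)² = 20 > 0 and H[1,1] = 2 > 0, so H is positive definite.
Therefore the origin is a local minimum.

local minimum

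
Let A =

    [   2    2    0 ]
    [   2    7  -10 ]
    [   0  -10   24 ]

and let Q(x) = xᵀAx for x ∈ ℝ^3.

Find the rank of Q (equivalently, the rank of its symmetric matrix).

3

An LDLᵀ factorisation of A has diagonal entries 2, 5, 4.
Counting signs: 3 positive.
The rank is the number of nonzero pivots: 3.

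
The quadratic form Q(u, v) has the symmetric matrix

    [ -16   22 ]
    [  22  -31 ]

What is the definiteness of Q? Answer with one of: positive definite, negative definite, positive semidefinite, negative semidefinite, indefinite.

Leading principal minors: Δ_1 = -16, Δ_2 = 12.
The signs alternate starting with Δ_1 < 0, so by Sylvester's criterion Q is negative definite.

negative definite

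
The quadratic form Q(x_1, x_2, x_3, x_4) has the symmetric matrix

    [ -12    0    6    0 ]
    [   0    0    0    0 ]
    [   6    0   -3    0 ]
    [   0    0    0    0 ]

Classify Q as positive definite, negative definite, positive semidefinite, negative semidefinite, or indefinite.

Symmetric row and column elimination reduces A to a congruent diagonal form with pivots -12, 0, 0, 0.
That gives 1 negative, 3 zero pivots.
Hence Q is negative semidefinite.

negative semidefinite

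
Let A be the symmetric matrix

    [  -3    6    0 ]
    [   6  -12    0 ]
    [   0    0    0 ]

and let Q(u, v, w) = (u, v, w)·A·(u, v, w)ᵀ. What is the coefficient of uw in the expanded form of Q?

The coefficient of uw is A[1,3] + A[3,1] = 2·0 = 0.

0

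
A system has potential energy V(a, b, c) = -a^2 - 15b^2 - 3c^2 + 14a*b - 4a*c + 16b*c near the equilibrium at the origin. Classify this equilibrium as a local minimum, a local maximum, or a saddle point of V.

saddle point

The Hessian at the origin is H = [[-2, 14, -4], [14, -30, 16], [-4, 16, -6]].
Row-reducing H symmetrically gives the diagonal entries -2, 68, -2/17.
So there are 1 positive, 2 negative pivots.
H is indefinite, so the origin is a saddle point.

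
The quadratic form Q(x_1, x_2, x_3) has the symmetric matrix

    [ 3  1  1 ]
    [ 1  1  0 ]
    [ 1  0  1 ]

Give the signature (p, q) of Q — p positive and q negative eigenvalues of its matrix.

(3, 0)

Row-reducing A symmetrically gives the diagonal entries 3, 2/3, 1/2.
So there are 3 positive pivots.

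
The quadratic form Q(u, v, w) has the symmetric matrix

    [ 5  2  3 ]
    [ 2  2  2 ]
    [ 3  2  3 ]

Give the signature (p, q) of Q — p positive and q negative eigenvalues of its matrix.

(3, 0)

Symmetric row and column elimination reduces A to a congruent diagonal form with pivots 5, 6/5, 2/3.
That gives 3 positive pivots.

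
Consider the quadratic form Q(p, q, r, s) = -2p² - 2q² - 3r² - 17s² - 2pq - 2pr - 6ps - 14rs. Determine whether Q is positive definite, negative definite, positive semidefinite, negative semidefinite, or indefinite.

negative definite

The symmetric matrix of Q is A = [[-2, -1, -1, -3], [-1, -2, 0, 0], [-1, 0, -3, -7], [-3, 0, -7, -17]].
Leading principal minors: Δ_1 = -2, Δ_2 = 3, Δ_3 = -7, Δ_4 = 2.
The signs alternate starting with Δ_1 < 0, so by Sylvester's criterion Q is negative definite.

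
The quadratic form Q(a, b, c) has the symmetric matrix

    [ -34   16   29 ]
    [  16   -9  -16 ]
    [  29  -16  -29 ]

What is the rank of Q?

Symmetric row and column elimination reduces A to a congruent diagonal form with pivots -34, -25/17, -1/2.
So there are 3 negative pivots.
The rank is the number of nonzero pivots: 3.

3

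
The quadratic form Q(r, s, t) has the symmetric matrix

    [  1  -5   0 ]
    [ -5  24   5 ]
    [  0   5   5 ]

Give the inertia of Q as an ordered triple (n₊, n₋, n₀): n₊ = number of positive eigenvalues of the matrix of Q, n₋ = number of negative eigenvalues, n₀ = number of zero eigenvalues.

Row-reducing A symmetrically gives the diagonal entries 1, -1, 30.
So there are 2 positive, 1 negative pivots.

(2, 1, 0)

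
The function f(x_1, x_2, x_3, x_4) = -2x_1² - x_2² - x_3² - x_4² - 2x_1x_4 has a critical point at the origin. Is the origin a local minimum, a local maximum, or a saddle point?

The Hessian at the origin is H = [[-4, 0, 0, -2], [0, -2, 0, 0], [0, 0, -2, 0], [-2, 0, 0, -2]].
Symmetric row and column elimination reduces H to a congruent diagonal form with pivots -4, -2, -2, -1.
That gives 4 negative pivots.
H is negative definite, so the origin is a strict local maximum.

local maximum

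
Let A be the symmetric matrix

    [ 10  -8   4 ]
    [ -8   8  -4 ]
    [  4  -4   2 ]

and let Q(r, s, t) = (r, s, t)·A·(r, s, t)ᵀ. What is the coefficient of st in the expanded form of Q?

The coefficient of st is A[2,3] + A[3,2] = 2·(-4) = -8.

-8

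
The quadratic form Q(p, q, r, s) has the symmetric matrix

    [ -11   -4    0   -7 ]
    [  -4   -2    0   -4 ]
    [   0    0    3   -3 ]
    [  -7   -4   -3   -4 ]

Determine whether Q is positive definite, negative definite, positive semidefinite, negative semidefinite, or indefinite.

indefinite

Symmetric row and column elimination reduces A to a congruent diagonal form with pivots -11, -6/11, 3, 4/3.
Counting signs: 2 positive, 2 negative.
Hence Q is indefinite.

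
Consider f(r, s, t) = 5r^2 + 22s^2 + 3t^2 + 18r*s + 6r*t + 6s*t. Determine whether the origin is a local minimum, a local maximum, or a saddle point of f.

local minimum

The Hessian at the origin is H = [[10, 18, 6], [18, 44, 6], [6, 6, 6]].
Row-reducing H symmetrically gives the diagonal entries 10, 58/5, 12/29.
That gives 3 positive pivots.
H is positive definite, so the origin is a strict local minimum.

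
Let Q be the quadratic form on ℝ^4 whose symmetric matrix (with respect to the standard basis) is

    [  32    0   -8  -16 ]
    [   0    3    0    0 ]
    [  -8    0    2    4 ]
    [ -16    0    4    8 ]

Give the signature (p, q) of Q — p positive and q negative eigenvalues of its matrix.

Symmetric row and column elimination reduces A to a congruent diagonal form with pivots 32, 3, 0, 0.
So there are 2 positive, 2 zero pivots.

(2, 0)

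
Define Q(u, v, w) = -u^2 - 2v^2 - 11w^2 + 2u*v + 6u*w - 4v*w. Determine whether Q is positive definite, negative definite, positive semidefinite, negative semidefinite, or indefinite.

negative definite

The associated matrix is A = [[-1, 1, 3], [1, -2, -2], [3, -2, -11]].
Symmetric row and column elimination reduces A to a congruent diagonal form with pivots -1, -1, -1.
So there are 3 negative pivots.
Hence Q is negative definite.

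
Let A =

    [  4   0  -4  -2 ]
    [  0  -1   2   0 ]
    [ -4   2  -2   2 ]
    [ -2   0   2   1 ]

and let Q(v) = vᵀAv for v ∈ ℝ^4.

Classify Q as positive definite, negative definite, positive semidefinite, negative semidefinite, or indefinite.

indefinite

Congruent diagonalization of A (simultaneous row and column reduction) yields pivots 4, -1, -2, 0.
So there are 1 positive, 2 negative, 1 zero pivots.
Hence Q is indefinite.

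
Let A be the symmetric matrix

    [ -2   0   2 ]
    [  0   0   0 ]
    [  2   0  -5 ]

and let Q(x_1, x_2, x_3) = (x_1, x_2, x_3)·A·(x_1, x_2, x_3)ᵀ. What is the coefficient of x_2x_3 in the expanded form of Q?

The coefficient of x_2x_3 is A[2,3] + A[3,2] = 2·0 = 0.

0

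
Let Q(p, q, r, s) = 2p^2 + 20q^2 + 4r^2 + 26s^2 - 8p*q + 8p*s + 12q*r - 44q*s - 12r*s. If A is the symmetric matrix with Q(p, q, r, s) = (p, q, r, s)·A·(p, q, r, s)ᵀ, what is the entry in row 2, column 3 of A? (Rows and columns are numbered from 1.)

6

The coefficient of q·r in Q is 12. For a symmetric A this equals A[2,3] + A[3,2] = 2·A[2,3].
So A[2,3] = 12/2 = 6.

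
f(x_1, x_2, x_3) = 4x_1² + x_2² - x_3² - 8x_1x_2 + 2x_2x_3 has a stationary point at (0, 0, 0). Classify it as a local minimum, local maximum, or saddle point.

saddle point

The Hessian at the origin is H = [[8, -8, 0], [-8, 2, 2], [0, 2, -2]].
Symmetric row and column elimination reduces H to a congruent diagonal form with pivots 8, -6, -4/3.
That gives 1 positive, 2 negative pivots.
H is indefinite, so the origin is a saddle point.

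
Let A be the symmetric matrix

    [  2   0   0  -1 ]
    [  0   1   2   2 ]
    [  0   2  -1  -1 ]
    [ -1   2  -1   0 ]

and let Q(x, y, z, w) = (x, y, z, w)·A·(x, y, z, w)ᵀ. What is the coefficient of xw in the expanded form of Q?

-2

The coefficient of xw is A[1,4] + A[4,1] = 2·(-1) = -2.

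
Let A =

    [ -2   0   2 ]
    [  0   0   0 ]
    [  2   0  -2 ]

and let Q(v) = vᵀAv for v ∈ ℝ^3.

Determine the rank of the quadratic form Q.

Row-reducing A symmetrically gives the diagonal entries -2, 0, 0.
Counting signs: 1 negative, 2 zero.
The rank is the number of nonzero pivots: 1.

1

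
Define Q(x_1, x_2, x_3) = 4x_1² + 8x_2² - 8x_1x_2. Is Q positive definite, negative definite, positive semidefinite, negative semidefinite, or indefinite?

Write A = [[4, -4, 0], [-4, 8, 0], [0, 0, 0]].
Row-reducing A symmetrically gives the diagonal entries 4, 4, 0.
That gives 2 positive, 1 zero pivots.
Hence Q is positive semidefinite.

positive semidefinite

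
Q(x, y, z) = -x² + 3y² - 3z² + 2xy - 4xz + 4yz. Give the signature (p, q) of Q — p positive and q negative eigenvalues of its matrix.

(2, 1)

Write A = [[-1, 1, -2], [1, 3, 2], [-2, 2, -3]].
Applying the same elementary operations to the rows and columns of A produces a congruent diagonal matrix with entries -1, 4, 1.
So there are 2 positive, 1 negative pivots.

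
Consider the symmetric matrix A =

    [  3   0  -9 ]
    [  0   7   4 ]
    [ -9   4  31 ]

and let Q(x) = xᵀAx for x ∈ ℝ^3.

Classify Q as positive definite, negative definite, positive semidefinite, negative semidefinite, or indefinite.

positive definite

Leading principal minors: Δ_1 = 3, Δ_2 = 21, Δ_3 = 36.
All leading principal minors are positive, so by Sylvester's criterion Q is positive definite.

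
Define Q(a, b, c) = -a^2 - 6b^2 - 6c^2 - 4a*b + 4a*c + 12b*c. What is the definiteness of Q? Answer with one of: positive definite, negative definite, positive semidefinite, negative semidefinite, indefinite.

negative semidefinite

The symmetric matrix is A = [[-1, -2, 2], [-2, -6, 6], [2, 6, -6]].
Row-reducing A symmetrically gives the diagonal entries -1, -2, 0.
So there are 2 negative, 1 zero pivots.
Hence Q is negative semidefinite.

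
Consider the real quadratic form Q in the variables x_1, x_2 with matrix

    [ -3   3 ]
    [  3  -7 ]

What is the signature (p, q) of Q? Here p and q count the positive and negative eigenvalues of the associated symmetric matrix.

(0, 2)

An LDLᵀ factorisation of A has diagonal entries -3, -4.
That gives 2 negative pivots.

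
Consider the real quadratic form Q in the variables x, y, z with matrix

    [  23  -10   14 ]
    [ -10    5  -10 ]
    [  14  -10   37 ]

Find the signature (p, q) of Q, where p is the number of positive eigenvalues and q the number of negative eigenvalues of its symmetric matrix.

(3, 0)

Row-reducing A symmetrically gives the diagonal entries 23, 15/23, 5.
So there are 3 positive pivots.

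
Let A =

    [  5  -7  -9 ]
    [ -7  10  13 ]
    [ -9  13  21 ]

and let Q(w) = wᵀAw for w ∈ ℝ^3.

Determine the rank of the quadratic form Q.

Congruent diagonalization of A (simultaneous row and column reduction) yields pivots 5, 1/5, 4.
Counting signs: 3 positive.
The rank is the number of nonzero pivots: 3.

3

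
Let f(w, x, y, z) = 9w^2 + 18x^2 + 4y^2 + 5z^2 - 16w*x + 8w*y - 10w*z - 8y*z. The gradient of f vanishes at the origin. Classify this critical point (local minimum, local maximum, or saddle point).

The Hessian at the origin is H = [[18, -16, 8, -10], [-16, 36, 0, 0], [8, 0, 8, -8], [-10, 0, -8, 10]].
Applying the same elementary operations to the rows and columns of H produces a congruent diagonal matrix with entries 18, 196/9, 104/49, 8/13.
That gives 4 positive pivots.
H is positive definite, so the origin is a strict local minimum.

local minimum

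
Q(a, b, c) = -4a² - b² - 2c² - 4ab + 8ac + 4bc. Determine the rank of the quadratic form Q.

The associated matrix is A = [[-4, -2, 4], [-2, -1, 2], [4, 2, -2]].
Congruent diagonalization of A (simultaneous row and column reduction) yields pivots -4, 0, 2.
So there are 1 positive, 1 negative, 1 zero pivots.
The rank is the number of nonzero pivots: 2.

2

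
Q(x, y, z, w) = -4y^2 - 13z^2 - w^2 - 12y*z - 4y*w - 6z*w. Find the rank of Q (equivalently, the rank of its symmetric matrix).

The associated matrix is A = [[0, 0, 0, 0], [0, -4, -6, -2], [0, -6, -13, -3], [0, -2, -3, -1]].
Applying the same elementary operations to the rows and columns of A produces a congruent diagonal matrix with entries 0, -4, -4, 0.
Counting signs: 2 negative, 2 zero.
The rank is the number of nonzero pivots: 2.

2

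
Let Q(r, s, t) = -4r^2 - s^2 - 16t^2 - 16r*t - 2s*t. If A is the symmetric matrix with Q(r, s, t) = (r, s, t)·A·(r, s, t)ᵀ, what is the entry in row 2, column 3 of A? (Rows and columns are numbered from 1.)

-1

The coefficient of s·t in Q is -2. For a symmetric A this equals A[2,3] + A[3,2] = 2·A[2,3].
So A[2,3] = -2/2 = -1.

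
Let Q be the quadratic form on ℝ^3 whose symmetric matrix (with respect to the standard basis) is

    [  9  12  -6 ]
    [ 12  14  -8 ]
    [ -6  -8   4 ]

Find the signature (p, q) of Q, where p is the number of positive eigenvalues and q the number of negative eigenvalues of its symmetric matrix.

Symmetric row and column elimination reduces A to a congruent diagonal form with pivots 9, -2, 0.
Counting signs: 1 positive, 1 negative, 1 zero.

(1, 1)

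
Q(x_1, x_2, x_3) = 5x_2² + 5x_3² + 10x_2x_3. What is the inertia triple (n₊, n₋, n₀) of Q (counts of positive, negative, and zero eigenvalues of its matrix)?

(1, 0, 2)

The symmetric matrix is A = [[0, 0, 0], [0, 5, 5], [0, 5, 5]].
Applying the same elementary operations to the rows and columns of A produces a congruent diagonal matrix with entries 0, 5, 0.
Counting signs: 1 positive, 2 zero.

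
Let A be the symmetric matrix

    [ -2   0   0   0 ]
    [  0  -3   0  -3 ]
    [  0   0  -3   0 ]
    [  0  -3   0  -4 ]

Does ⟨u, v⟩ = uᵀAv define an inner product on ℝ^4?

no

An LDLᵀ factorisation of A has diagonal entries -2, -3, -3, -1.
Counting signs: 4 negative.
Hence Q is negative definite.
⟨·,·⟩ is an inner product exactly when A is positive definite.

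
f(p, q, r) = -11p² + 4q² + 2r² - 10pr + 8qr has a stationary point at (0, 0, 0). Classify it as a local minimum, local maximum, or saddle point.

The Hessian at the origin is H = [[-22, 0, -10], [0, 8, 8], [-10, 8, 4]].
Congruent diagonalization of H (simultaneous row and column reduction) yields pivots -22, 8, 6/11.
So there are 2 positive, 1 negative pivots.
H is indefinite, so the origin is a saddle point.

saddle point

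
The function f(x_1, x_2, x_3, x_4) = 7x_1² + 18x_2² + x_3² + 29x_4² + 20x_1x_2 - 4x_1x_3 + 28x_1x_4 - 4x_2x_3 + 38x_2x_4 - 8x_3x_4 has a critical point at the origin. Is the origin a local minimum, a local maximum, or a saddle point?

The Hessian at the origin is H = [[14, 20, -4, 28], [20, 36, -4, 38], [-4, -4, 2, -8], [28, 38, -8, 58]].
An LDLᵀ factorisation of H has diagonal entries 14, 52/7, 6/13, 1.
Counting signs: 4 positive.
H is positive definite, so the origin is a strict local minimum.

local minimum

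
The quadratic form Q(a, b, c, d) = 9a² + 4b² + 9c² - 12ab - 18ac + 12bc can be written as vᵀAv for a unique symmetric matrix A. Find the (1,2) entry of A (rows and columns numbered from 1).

The coefficient of a·b in Q is -12. For a symmetric A this equals A[1,2] + A[2,1] = 2·A[1,2].
So A[1,2] = -12/2 = -6.

-6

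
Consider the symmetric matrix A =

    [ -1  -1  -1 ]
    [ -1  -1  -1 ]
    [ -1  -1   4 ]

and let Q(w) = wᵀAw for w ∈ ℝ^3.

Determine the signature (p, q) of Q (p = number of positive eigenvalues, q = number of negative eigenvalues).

Congruent diagonalization of A (simultaneous row and column reduction) yields pivots -1, 0, 5.
Counting signs: 1 positive, 1 negative, 1 zero.

(1, 1)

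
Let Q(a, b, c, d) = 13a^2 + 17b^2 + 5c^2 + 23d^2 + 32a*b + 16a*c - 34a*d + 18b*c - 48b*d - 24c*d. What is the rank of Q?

4

Write A = [[13, 16, 8, -17], [16, 17, 9, -24], [8, 9, 5, -12], [-17, -24, -12, 23]].
Symmetric row and column elimination reduces A to a congruent diagonal form with pivots 13, -35/13, 12/35, 10/3.
So there are 3 positive, 1 negative pivots.
The rank is the number of nonzero pivots: 4.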